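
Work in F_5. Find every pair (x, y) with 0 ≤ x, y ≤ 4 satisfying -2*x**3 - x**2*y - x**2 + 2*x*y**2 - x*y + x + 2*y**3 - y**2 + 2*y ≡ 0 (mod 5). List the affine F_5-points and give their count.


Affine F_5-points: {(0, 0), (0, 4), (3, 0), (4, 0)}; count = 4.

For each of the 25 pairs (x, y) ∈ F_5², evaluate f(x, y) mod 5. Record the zeros.
  x = 0: [0↦0, 1↦3, 2↦1, 3↦1, 4↦0]  zeros at y ∈ {0, 4}
  x = 1: [0↦3, 1↦1, 2↦3, 3↦1, 4↦2]  zeros at y ∈ ∅
  x = 2: [0↦2, 1↦3, 2↦2, 3↦1, 4↦2]  zeros at y ∈ ∅
  x = 3: [0↦0, 1↦2, 2↦1, 3↦4, 4↦3]  zeros at y ∈ {0}
  x = 4: [0↦0, 1↦1, 2↦3, 3↦3, 4↦3]  zeros at y ∈ {0}
Collecting zeros: affine points = {(0, 0), (0, 4), (3, 0), (4, 0)}.
Total count |C(F_5)_aff| = 4.


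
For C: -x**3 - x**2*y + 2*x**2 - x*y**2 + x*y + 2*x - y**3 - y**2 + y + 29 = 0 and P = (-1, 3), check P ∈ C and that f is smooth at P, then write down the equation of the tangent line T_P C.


Tangent line at P: -5*x - 28*y + 79 = 0.

Step 1: f(-1, 3) = 0, so P lies on C.
Step 2: partial derivatives
  f_x(x, y) = -3*x**2 - 2*x*y + 4*x - y**2 + y + 2, f_y(x, y) = -x**2 - 2*x*y + x - 3*y**2 - 2*y + 1.
  f_x(P) = -5, f_y(P) = -28 (gradient nonzero, so P is smooth).
Step 3: tangent line at P: -5·(x − -1) + -28·(y − 3) = 0.
Expanding: -5*x - 28*y + 79 = 0.


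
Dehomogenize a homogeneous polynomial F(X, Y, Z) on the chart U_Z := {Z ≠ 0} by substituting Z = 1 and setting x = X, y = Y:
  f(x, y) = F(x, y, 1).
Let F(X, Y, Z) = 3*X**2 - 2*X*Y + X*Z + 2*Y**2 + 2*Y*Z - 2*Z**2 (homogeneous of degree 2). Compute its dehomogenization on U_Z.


f(x, y) = 3*x**2 - 2*x*y + x + 2*y**2 + 2*y - 2

On U_Z we set Z = 1. Each monomial c·X^i·Y^j·Z^k in F becomes c·x^i·y^j·1^k = c·x^i·y^j.
Substituting Z = 1: F(X, Y, 1) = 3*x**2 - 2*x*y + x + 2*y**2 + 2*y - 2.
Note: deg(f) ≤ deg(F) = 2; strict inequality happens when F is divisible by Z (lost terms).


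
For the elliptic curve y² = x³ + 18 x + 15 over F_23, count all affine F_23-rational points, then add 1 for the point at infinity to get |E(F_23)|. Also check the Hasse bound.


Affine points = {(2, 6), (2, 17), (3, 2), (3, 21), (4, 6), (4, 17), (5, 0), (7, 1), (7, 22), (8, 2), (8, 21), (9, 3), (9, 20), (11, 7), (11, 16), (12, 2), (12, 21), (13, 10), (13, 13), (15, 7), (15, 16), (16, 11), (16, 12), (17, 6), (17, 17), (20, 7), (20, 16)}; affine count = 27; |E(F_23)| = 28.

Discriminant check: Δ ∝ 4a³ + 27b² = 4·18³ + 27·15² = 4·5832 + 27·225 ≡ 9 (mod 23). Nonzero ⇒ E is nonsingular.
For each x ∈ F_23, compute rhs = x³ + 18·x + 15 mod 23, then count y ∈ F_23 with y² ≡ rhs.
  x = 0: rhs = 15, matching y values: none (0 points).
  x = 1: rhs = 11, matching y values: none (0 points).
  x = 2: rhs = 13, matching y values: 6, 17 (2 points).
  x = 3: rhs = 4, matching y values: 2, 21 (2 points).
  x = 4: rhs = 13, matching y values: 6, 17 (2 points).
  x = 5: rhs = 0, matching y values: 0 (1 points).
  x = 6: rhs = 17, matching y values: none (0 points).
  x = 7: rhs = 1, matching y values: 1, 22 (2 points).
  x = 8: rhs = 4, matching y values: 2, 21 (2 points).
  x = 9: rhs = 9, matching y values: 3, 20 (2 points).
  x = 10: rhs = 22, matching y values: none (0 points).
  x = 11: rhs = 3, matching y values: 7, 16 (2 points).
  x = 12: rhs = 4, matching y values: 2, 21 (2 points).
  x = 13: rhs = 8, matching y values: 10, 13 (2 points).
  x = 14: rhs = 21, matching y values: none (0 points).
  x = 15: rhs = 3, matching y values: 7, 16 (2 points).
  x = 16: rhs = 6, matching y values: 11, 12 (2 points).
  x = 17: rhs = 13, matching y values: 6, 17 (2 points).
  x = 18: rhs = 7, matching y values: none (0 points).
  x = 19: rhs = 17, matching y values: none (0 points).
  x = 20: rhs = 3, matching y values: 7, 16 (2 points).
  x = 21: rhs = 17, matching y values: none (0 points).
  x = 22: rhs = 19, matching y values: none (0 points).
Total affine count: 27.
Full point count |E(F_23)| = 27 + 1 = 28.
Hasse bound: |28 − (23+1)| = |4| = 4 ≤ 2√23 ≈ 9.5917 ✓.


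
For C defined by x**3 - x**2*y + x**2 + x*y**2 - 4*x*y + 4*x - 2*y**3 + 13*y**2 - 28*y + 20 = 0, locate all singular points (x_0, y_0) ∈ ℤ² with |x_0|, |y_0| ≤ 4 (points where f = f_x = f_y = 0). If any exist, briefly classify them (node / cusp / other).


Singular points: {(0, 2)}; classification: node.

Compute partial derivatives:
  f_x = 3*x**2 - 2*x*y + 2*x + y**2 - 4*y + 4.
  f_y = -x**2 + 2*x*y - 4*x - 6*y**2 + 26*y - 28.
Scan x_0 ∈ {−4, ..., 4}. For each x_0, f_y(x_0, y) is a polynomial in y; find its integer roots y ∈ {−4, ..., 4}, then test f_x and f at those candidates.
  x = -4: f_y(-4, y) = -6*y**2 + 18*y - 28; no integer root y with |y| ≤ 4.
  x = -3: f_y(-3, y) = -6*y**2 + 20*y - 25; no integer root y with |y| ≤ 4.
  x = -2: f_y(-2, y) = -6*y**2 + 22*y - 24; no integer root y with |y| ≤ 4.
  x = -1: f_y(-1, y) = -6*y**2 + 24*y - 25; no integer root y with |y| ≤ 4.
  x = 0: f_y(0, y) = -6*y**2 + 26*y - 28; vanishes at y ∈ {2}. (0, 2): f_x = 0, f = 0 — SINGULAR.
  x = 1: f_y(1, y) = -6*y**2 + 28*y - 33; no integer root y with |y| ≤ 4.
  x = 2: f_y(2, y) = -6*y**2 + 30*y - 40; no integer root y with |y| ≤ 4.
  x = 3: f_y(3, y) = -6*y**2 + 32*y - 49; no integer root y with |y| ≤ 4.
  x = 4: f_y(4, y) = -6*y**2 + 34*y - 60; no integer root y with |y| ≤ 4.
Only singular point on the grid: (0, 2).
Classify: substitute x = 0 + u, y = 2 + v and expand: f = u**3 - u**2*v - u**2 + u*v**2 - 2*v**3 + v**2.
No constant or linear terms (consistent with a singular point). Quadratic part: -u**2 + v**2. Cubic part: u**3 - u**2*v + u*v**2 - 2*v**3.
The quadratic part v**2 - u**2 = (v − u)(v + u) splits into two distinct linear factors, so there are two distinct tangent lines y − 2 = ±(x − 0) — this is a node (ordinary double point).
Classification: node.


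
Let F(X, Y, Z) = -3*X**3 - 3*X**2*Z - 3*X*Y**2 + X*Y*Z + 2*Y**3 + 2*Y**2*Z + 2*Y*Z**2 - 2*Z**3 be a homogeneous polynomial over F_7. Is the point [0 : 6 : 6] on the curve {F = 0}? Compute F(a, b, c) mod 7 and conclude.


F(0,6,6) ≡ 3 (mod 7); P is NOT on the curve.

Evaluate F(0, 6, 6) term-by-term (mod 7).
  -3*X**3 ↦ -3·0·1·1 = 0
  -3*X**2*Z ↦ -3·0·1·6 = 0
  -3*X*Y**2 ↦ -3·0·36·1 = 0
  X*Y*Z ↦ 1·0·6·6 = 0
  2*Y**3 ↦ 2·1·216·1 = 432
  2*Y**2*Z ↦ 2·1·36·6 = 432
  2*Y*Z**2 ↦ 2·1·6·36 = 432
  -2*Z**3 ↦ -2·1·1·216 = -432
Sum: F(0, 6, 6) = (0) + (0) + (0) + (0) + (432) + (432) + (432) + (-432) = 864.
Reducing mod 7: 864 ≡ 3 (mod 7).
Since F(a, b, c) ≡ 3 ≠ 0 (mod 7), P does NOT lie on the curve.


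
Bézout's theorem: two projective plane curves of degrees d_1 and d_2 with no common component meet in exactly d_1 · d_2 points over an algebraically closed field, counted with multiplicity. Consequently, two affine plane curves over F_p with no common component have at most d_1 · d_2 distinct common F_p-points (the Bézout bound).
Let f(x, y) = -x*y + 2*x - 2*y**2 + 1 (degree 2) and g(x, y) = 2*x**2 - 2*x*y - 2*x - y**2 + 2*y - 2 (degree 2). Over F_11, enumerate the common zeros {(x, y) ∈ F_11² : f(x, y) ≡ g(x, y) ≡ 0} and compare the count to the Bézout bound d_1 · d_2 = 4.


Common zeros: {(2, 5)}; count = 1; Bézout bound = 4.

deg(f) = 2, deg(g) = 2, so Bézout bound = 4.
Scan x ∈ F_11. For each x, list the y ∈ F_11 with f(x, y) ≡ 0 and those with g(x, y) ≡ 0 (mod 11); the common zeros in that column are the intersection.
  x = 0: f ≡ 0 at y ∈ ∅; g ≡ 0 at y ∈ ∅; common: ∅.
  x = 1: f ≡ 0 at y ∈ {1, 4}; g ≡ 0 at y ∈ {3, 8}; common: ∅.
  x = 2: f ≡ 0 at y ∈ {5}; g ≡ 0 at y ∈ {4, 5}; common: {5}.
  x = 3: f ≡ 0 at y ∈ ∅; g ≡ 0 at y ∈ {3, 4}; common: ∅.
  x = 4: f ≡ 0 at y ∈ {10}; g ≡ 0 at y ∈ {0, 5}; common: ∅.
  x = 5: f ≡ 0 at y ∈ {0, 3}; g ≡ 0 at y ∈ ∅; common: ∅.
  x = 6: f ≡ 0 at y ∈ ∅; g ≡ 0 at y ∈ ∅; common: ∅.
  x = 7: f ≡ 0 at y ∈ {6, 7}; g ≡ 0 at y ∈ ∅; common: ∅.
  x = 8: f ≡ 0 at y ∈ ∅; g ≡ 0 at y ∈ {0, 8}; common: ∅.
  x = 9: f ≡ 0 at y ∈ ∅; g ≡ 0 at y ∈ ∅; common: ∅.
  x = 10: f ≡ 0 at y ∈ {8, 9}; g ≡ 0 at y ∈ ∅; common: ∅.
Collecting: common zeros = {(2, 5)}, so the count is 1.
Comparison with the Bézout bound: 1 ≤ 4 = deg(f)·deg(g), as expected for curves with no common component (the affine F_11-count falls short of the bound because intersections may lie at infinity, over extension fields, or carry multiplicity).


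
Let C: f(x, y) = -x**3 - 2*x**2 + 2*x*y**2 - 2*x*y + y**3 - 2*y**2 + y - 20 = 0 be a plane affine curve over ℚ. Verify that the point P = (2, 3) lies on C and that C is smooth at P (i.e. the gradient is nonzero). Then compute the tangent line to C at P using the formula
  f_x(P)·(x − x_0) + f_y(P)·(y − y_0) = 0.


Tangent line at P: -8*x + 36*y - 92 = 0.

Step 1: f(2, 3) = 0, so P lies on C.
Step 2: partial derivatives
  f_x(x, y) = -3*x**2 - 4*x + 2*y**2 - 2*y, f_y(x, y) = 4*x*y - 2*x + 3*y**2 - 4*y + 1.
  f_x(P) = -8, f_y(P) = 36 (gradient nonzero, so P is smooth).
Step 3: tangent line at P: -8·(x − 2) + 36·(y − 3) = 0.
Expanding: -8*x + 36*y - 92 = 0.


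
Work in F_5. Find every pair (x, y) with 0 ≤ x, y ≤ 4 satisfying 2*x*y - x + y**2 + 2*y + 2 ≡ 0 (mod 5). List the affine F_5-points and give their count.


Affine F_5-points: {(0, 1), (0, 2), (2, 0), (2, 4)}; count = 4.

For each of the 25 pairs (x, y) ∈ F_5², evaluate f(x, y) mod 5. Record the zeros.
  x = 0: [0↦2, 1↦0, 2↦0, 3↦2, 4↦1]  zeros at y ∈ {1, 2}
  x = 1: [0↦1, 1↦1, 2↦3, 3↦2, 4↦3]  zeros at y ∈ ∅
  x = 2: [0↦0, 1↦2, 2↦1, 3↦2, 4↦0]  zeros at y ∈ {0, 4}
  x = 3: [0↦4, 1↦3, 2↦4, 3↦2, 4↦2]  zeros at y ∈ ∅
  x = 4: [0↦3, 1↦4, 2↦2, 3↦2, 4↦4]  zeros at y ∈ ∅
Collecting zeros: affine points = {(0, 1), (0, 2), (2, 0), (2, 4)}.
Total count |C(F_5)_aff| = 4.


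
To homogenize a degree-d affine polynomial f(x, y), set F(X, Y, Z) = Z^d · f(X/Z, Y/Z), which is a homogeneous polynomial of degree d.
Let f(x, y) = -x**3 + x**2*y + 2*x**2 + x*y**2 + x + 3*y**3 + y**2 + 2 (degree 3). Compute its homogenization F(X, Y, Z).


F(X, Y, Z) = -X**3 + X**2*Y + 2*X**2*Z + X*Y**2 + X*Z**2 + 3*Y**3 + Y**2*Z + 2*Z**3

deg(f) = 3.
Substitute x = X/Z, y = Y/Z into f, then multiply by Z^3.
  monomial -1·x^3·y^0 ↦ -1·X^3·Y^0·Z^0.
  monomial 1·x^2·y^1 ↦ 1·X^2·Y^1·Z^0.
  monomial 2·x^2·y^0 ↦ 2·X^2·Y^0·Z^1.
  monomial 1·x^1·y^2 ↦ 1·X^1·Y^2·Z^0.
  monomial 1·x^1·y^0 ↦ 1·X^1·Y^0·Z^2.
  monomial 3·x^0·y^3 ↦ 3·X^0·Y^3·Z^0.
  monomial 1·x^0·y^2 ↦ 1·X^0·Y^2·Z^1.
  monomial 2·x^0·y^0 ↦ 2·X^0·Y^0·Z^3.
Collecting: F(X, Y, Z) = -X**3 + X**2*Y + 2*X**2*Z + X*Y**2 + X*Z**2 + 3*Y**3 + Y**2*Z + 2*Z**3.


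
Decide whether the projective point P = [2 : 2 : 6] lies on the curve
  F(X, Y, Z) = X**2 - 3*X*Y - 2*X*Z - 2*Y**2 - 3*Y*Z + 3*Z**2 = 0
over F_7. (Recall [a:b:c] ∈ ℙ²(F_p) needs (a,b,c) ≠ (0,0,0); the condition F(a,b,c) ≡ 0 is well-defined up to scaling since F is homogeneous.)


F(2,2,6) ≡ 4 (mod 7); P is NOT on the curve.

Evaluate F(2, 2, 6) term-by-term (mod 7).
  X**2 ↦ 1·4·1·1 = 4
  -3*X*Y ↦ -3·2·2·1 = -12
  -2*X*Z ↦ -2·2·1·6 = -24
  -2*Y**2 ↦ -2·1·4·1 = -8
  -3*Y*Z ↦ -3·1·2·6 = -36
  3*Z**2 ↦ 3·1·1·36 = 108
Sum: F(2, 2, 6) = (4) + (-12) + (-24) + (-8) + (-36) + (108) = 32.
Reducing mod 7: 32 ≡ 4 (mod 7).
Since F(a, b, c) ≡ 4 ≠ 0 (mod 7), P does NOT lie on the curve.


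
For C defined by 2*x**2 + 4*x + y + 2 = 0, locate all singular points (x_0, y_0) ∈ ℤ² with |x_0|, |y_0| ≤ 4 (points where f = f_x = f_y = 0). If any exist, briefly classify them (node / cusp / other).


No singular points in the scanned grid; C is smooth there.

Compute partial derivatives:
  f_x = 4*x + 4.
  f_y = 1.
f_y = 1 is a nonzero constant, so f_y never vanishes: no point (x, y) can satisfy f = f_x = f_y = 0. In particular no (x, y) ∈ {−4, ..., 4}² is singular; the curve is smooth.


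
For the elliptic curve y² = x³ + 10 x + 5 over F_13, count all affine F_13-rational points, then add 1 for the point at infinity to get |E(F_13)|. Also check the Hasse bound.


Affine points = {(1, 4), (1, 9), (3, 6), (3, 7), (8, 5), (8, 8), (10, 0), (11, 4), (11, 9)}; affine count = 9; |E(F_13)| = 10.

Discriminant check: Δ ∝ 4a³ + 27b² = 4·10³ + 27·5² = 4·1000 + 27·25 ≡ 8 (mod 13). Nonzero ⇒ E is nonsingular.
For each x ∈ F_13, compute rhs = x³ + 10·x + 5 mod 13, then count y ∈ F_13 with y² ≡ rhs.
  x = 0: rhs = 5, matching y values: none (0 points).
  x = 1: rhs = 3, matching y values: 4, 9 (2 points).
  x = 2: rhs = 7, matching y values: none (0 points).
  x = 3: rhs = 10, matching y values: 6, 7 (2 points).
  x = 4: rhs = 5, matching y values: none (0 points).
  x = 5: rhs = 11, matching y values: none (0 points).
  x = 6: rhs = 8, matching y values: none (0 points).
  x = 7: rhs = 2, matching y values: none (0 points).
  x = 8: rhs = 12, matching y values: 5, 8 (2 points).
  x = 9: rhs = 5, matching y values: none (0 points).
  x = 10: rhs = 0, matching y values: 0 (1 points).
  x = 11: rhs = 3, matching y values: 4, 9 (2 points).
  x = 12: rhs = 7, matching y values: none (0 points).
Total affine count: 9.
Full point count |E(F_13)| = 9 + 1 = 10.
Hasse bound: |10 − (13+1)| = |-4| = 4 ≤ 2√13 ≈ 7.2111 ✓.


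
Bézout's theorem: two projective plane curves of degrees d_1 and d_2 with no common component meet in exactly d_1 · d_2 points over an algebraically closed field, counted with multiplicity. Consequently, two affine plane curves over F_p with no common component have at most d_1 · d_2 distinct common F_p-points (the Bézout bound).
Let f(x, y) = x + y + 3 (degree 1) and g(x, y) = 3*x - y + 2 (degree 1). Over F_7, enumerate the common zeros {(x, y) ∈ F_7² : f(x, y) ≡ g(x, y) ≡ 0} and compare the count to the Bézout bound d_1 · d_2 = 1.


Common zeros: {(4, 0)}; count = 1; Bézout bound = 1.

deg(f) = 1, deg(g) = 1, so Bézout bound = 1.
Scan x ∈ F_7. For each x, list the y ∈ F_7 with f(x, y) ≡ 0 and those with g(x, y) ≡ 0 (mod 7); the common zeros in that column are the intersection.
  x = 0: f ≡ 0 at y ∈ {4}; g ≡ 0 at y ∈ {2}; common: ∅.
  x = 1: f ≡ 0 at y ∈ {3}; g ≡ 0 at y ∈ {5}; common: ∅.
  x = 2: f ≡ 0 at y ∈ {2}; g ≡ 0 at y ∈ {1}; common: ∅.
  x = 3: f ≡ 0 at y ∈ {1}; g ≡ 0 at y ∈ {4}; common: ∅.
  x = 4: f ≡ 0 at y ∈ {0}; g ≡ 0 at y ∈ {0}; common: {0}.
  x = 5: f ≡ 0 at y ∈ {6}; g ≡ 0 at y ∈ {3}; common: ∅.
  x = 6: f ≡ 0 at y ∈ {5}; g ≡ 0 at y ∈ {6}; common: ∅.
Collecting: common zeros = {(4, 0)}, so the count is 1.
Comparison with the Bézout bound: 1 ≤ 1 = deg(f)·deg(g), as expected for curves with no common component (the bound is attained).


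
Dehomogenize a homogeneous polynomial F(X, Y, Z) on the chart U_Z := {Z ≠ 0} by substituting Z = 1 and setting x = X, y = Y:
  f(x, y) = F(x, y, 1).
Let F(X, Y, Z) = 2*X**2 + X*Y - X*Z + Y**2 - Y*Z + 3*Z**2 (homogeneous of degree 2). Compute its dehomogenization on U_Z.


f(x, y) = 2*x**2 + x*y - x + y**2 - y + 3

On U_Z we set Z = 1. Each monomial c·X^i·Y^j·Z^k in F becomes c·x^i·y^j·1^k = c·x^i·y^j.
Substituting Z = 1: F(X, Y, 1) = 2*x**2 + x*y - x + y**2 - y + 3.
Note: deg(f) ≤ deg(F) = 2; strict inequality happens when F is divisible by Z (lost terms).


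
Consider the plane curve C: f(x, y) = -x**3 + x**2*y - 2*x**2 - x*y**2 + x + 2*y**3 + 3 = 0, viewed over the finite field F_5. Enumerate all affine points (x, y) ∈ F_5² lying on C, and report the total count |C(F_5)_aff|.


Affine F_5-points: {(0, 1), (1, 2), (2, 2), (3, 3), (4, 1)}; count = 5.

For each of the 25 pairs (x, y) ∈ F_5², evaluate f(x, y) mod 5. Record the zeros.
  x = 0: [0↦3, 1↦0, 2↦4, 3↦2, 4↦1]  zeros at y ∈ {1}
  x = 1: [0↦1, 1↦3, 2↦0, 3↦4, 4↦2]  zeros at y ∈ {2}
  x = 2: [0↦4, 1↦3, 2↦0, 3↦2, 4↦1]  zeros at y ∈ {2}
  x = 3: [0↦1, 1↦4, 2↦3, 3↦0, 4↦2]  zeros at y ∈ {3}
  x = 4: [0↦1, 1↦0, 2↦3, 3↦2, 4↦4]  zeros at y ∈ {1}
Collecting zeros: affine points = {(0, 1), (1, 2), (2, 2), (3, 3), (4, 1)}.
Total count |C(F_5)_aff| = 5.


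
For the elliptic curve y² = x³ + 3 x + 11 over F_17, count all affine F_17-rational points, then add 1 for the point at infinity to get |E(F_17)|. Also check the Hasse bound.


Affine points = {(1, 7), (1, 10), (2, 5), (2, 12), (3, 8), (3, 9), (4, 6), (4, 11), (5, 7), (5, 10), (7, 1), (7, 16), (9, 6), (9, 11), (10, 2), (10, 15), (11, 7), (11, 10), (14, 3), (14, 14)}; affine count = 20; |E(F_17)| = 21.

Discriminant check: Δ ∝ 4a³ + 27b² = 4·3³ + 27·11² = 4·27 + 27·121 ≡ 9 (mod 17). Nonzero ⇒ E is nonsingular.
For each x ∈ F_17, compute rhs = x³ + 3·x + 11 mod 17, then count y ∈ F_17 with y² ≡ rhs.
  x = 0: rhs = 11, matching y values: none (0 points).
  x = 1: rhs = 15, matching y values: 7, 10 (2 points).
  x = 2: rhs = 8, matching y values: 5, 12 (2 points).
  x = 3: rhs = 13, matching y values: 8, 9 (2 points).
  x = 4: rhs = 2, matching y values: 6, 11 (2 points).
  x = 5: rhs = 15, matching y values: 7, 10 (2 points).
  x = 6: rhs = 7, matching y values: none (0 points).
  x = 7: rhs = 1, matching y values: 1, 16 (2 points).
  x = 8: rhs = 3, matching y values: none (0 points).
  x = 9: rhs = 2, matching y values: 6, 11 (2 points).
  x = 10: rhs = 4, matching y values: 2, 15 (2 points).
  x = 11: rhs = 15, matching y values: 7, 10 (2 points).
  x = 12: rhs = 7, matching y values: none (0 points).
  x = 13: rhs = 3, matching y values: none (0 points).
  x = 14: rhs = 9, matching y values: 3, 14 (2 points).
  x = 15: rhs = 14, matching y values: none (0 points).
  x = 16: rhs = 7, matching y values: none (0 points).
Total affine count: 20.
Full point count |E(F_17)| = 20 + 1 = 21.
Hasse bound: |21 − (17+1)| = |3| = 3 ≤ 2√17 ≈ 8.2462 ✓.


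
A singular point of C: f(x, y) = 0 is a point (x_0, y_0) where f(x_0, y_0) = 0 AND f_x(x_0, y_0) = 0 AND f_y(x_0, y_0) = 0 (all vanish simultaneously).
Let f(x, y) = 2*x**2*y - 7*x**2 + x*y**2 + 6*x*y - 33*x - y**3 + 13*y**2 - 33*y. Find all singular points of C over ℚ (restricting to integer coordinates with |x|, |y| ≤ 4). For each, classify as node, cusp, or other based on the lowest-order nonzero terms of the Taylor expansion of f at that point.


Singular points: {(-3, 3)}; classification: node.

Compute partial derivatives:
  f_x = 4*x*y - 14*x + y**2 + 6*y - 33.
  f_y = 2*x**2 + 2*x*y + 6*x - 3*y**2 + 26*y - 33.
Scan x_0 ∈ {−4, ..., 4}. For each x_0, f_y(x_0, y) is a polynomial in y; find its integer roots y ∈ {−4, ..., 4}, then test f_x and f at those candidates.
  x = -4: f_y(-4, y) = -3*y**2 + 18*y - 25; no integer root y with |y| ≤ 4.
  x = -3: f_y(-3, y) = -3*y**2 + 20*y - 33; vanishes at y ∈ {3}. (-3, 3): f_x = 0, f = 0 — SINGULAR.
  x = -2: f_y(-2, y) = -3*y**2 + 22*y - 37; no integer root y with |y| ≤ 4.
  x = -1: f_y(-1, y) = -3*y**2 + 24*y - 37; no integer root y with |y| ≤ 4.
  x = 0: f_y(0, y) = -3*y**2 + 26*y - 33; no integer root y with |y| ≤ 4.
  x = 1: f_y(1, y) = -3*y**2 + 28*y - 25; vanishes at y ∈ {1}. (1, 1): f_x = -36 ≠ 0.
  x = 2: f_y(2, y) = -3*y**2 + 30*y - 13; no integer root y with |y| ≤ 4.
  x = 3: f_y(3, y) = -3*y**2 + 32*y + 3; no integer root y with |y| ≤ 4.
  x = 4: f_y(4, y) = -3*y**2 + 34*y + 23; no integer root y with |y| ≤ 4.
Only singular point on the grid: (-3, 3).
Classify: substitute x = -3 + u, y = 3 + v and expand: f = 2*u**2*v - u**2 + u*v**2 - v**3 + v**2.
No constant or linear terms (consistent with a singular point). Quadratic part: -u**2 + v**2. Cubic part: 2*u**2*v + u*v**2 - v**3.
The quadratic part v**2 - u**2 = (v − u)(v + u) splits into two distinct linear factors, so there are two distinct tangent lines y − 3 = ±(x − -3) — this is a node (ordinary double point).
Classification: node.


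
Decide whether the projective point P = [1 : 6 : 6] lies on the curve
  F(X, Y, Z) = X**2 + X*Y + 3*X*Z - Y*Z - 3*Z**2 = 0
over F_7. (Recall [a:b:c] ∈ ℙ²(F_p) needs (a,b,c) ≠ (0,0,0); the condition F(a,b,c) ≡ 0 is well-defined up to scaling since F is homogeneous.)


F(1,6,6) ≡ 0 (mod 7); P is on the curve.

Evaluate F(1, 6, 6) term-by-term (mod 7).
  X**2 ↦ 1·1·1·1 = 1
  X*Y ↦ 1·1·6·1 = 6
  3*X*Z ↦ 3·1·1·6 = 18
  -Y*Z ↦ -1·1·6·6 = -36
  -3*Z**2 ↦ -3·1·1·36 = -108
Sum: F(1, 6, 6) = (1) + (6) + (18) + (-36) + (-108) = -119.
Reducing mod 7: -119 ≡ 0 (mod 7).
Since F(a, b, c) ≡ 0 (mod 7), P lies on the curve.


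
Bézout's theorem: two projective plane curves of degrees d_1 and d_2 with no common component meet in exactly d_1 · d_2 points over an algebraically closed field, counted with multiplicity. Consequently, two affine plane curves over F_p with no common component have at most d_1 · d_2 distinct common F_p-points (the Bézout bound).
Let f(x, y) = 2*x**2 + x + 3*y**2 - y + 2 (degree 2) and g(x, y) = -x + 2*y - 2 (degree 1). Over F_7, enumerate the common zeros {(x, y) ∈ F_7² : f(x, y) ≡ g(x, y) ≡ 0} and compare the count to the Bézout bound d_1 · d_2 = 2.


Common zeros: ∅; count = 0; Bézout bound = 2.

deg(f) = 2, deg(g) = 1, so Bézout bound = 2.
Scan x ∈ F_7. For each x, list the y ∈ F_7 with f(x, y) ≡ 0 and those with g(x, y) ≡ 0 (mod 7); the common zeros in that column are the intersection.
  x = 0: f ≡ 0 at y ∈ ∅; g ≡ 0 at y ∈ {1}; common: ∅.
  x = 1: f ≡ 0 at y ∈ {1, 4}; g ≡ 0 at y ∈ {5}; common: ∅.
  x = 2: f ≡ 0 at y ∈ {1, 4}; g ≡ 0 at y ∈ {2}; common: ∅.
  x = 3: f ≡ 0 at y ∈ ∅; g ≡ 0 at y ∈ {6}; common: ∅.
  x = 4: f ≡ 0 at y ∈ {6}; g ≡ 0 at y ∈ {3}; common: ∅.
  x = 5: f ≡ 0 at y ∈ ∅; g ≡ 0 at y ∈ {0}; common: ∅.
  x = 6: f ≡ 0 at y ∈ {6}; g ≡ 0 at y ∈ {4}; common: ∅.
Collecting: common zeros = ∅, so the count is 0.
Comparison with the Bézout bound: 0 ≤ 2 = deg(f)·deg(g), as expected for curves with no common component (the affine F_7-count falls short of the bound because intersections may lie at infinity, over extension fields, or carry multiplicity).


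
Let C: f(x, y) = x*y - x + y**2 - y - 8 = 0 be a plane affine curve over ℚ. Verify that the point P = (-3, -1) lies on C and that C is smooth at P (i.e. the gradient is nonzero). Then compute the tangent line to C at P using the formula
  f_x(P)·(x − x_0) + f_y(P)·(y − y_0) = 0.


Tangent line at P: -2*x - 6*y - 12 = 0.

Step 1: f(-3, -1) = 0, so P lies on C.
Step 2: partial derivatives
  f_x(x, y) = y - 1, f_y(x, y) = x + 2*y - 1.
  f_x(P) = -2, f_y(P) = -6 (gradient nonzero, so P is smooth).
Step 3: tangent line at P: -2·(x − -3) + -6·(y − -1) = 0.
Expanding: -2*x - 6*y - 12 = 0.


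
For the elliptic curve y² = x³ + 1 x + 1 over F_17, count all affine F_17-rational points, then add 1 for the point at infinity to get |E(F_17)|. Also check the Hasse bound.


Affine points = {(0, 1), (0, 16), (4, 1), (4, 16), (6, 6), (6, 11), (9, 5), (9, 12), (10, 5), (10, 12), (11, 0), (13, 1), (13, 16), (15, 5), (15, 12), (16, 4), (16, 13)}; affine count = 17; |E(F_17)| = 18.

Discriminant check: Δ ∝ 4a³ + 27b² = 4·1³ + 27·1² = 4·1 + 27·1 ≡ 14 (mod 17). Nonzero ⇒ E is nonsingular.
For each x ∈ F_17, compute rhs = x³ + 1·x + 1 mod 17, then count y ∈ F_17 with y² ≡ rhs.
  x = 0: rhs = 1, matching y values: 1, 16 (2 points).
  x = 1: rhs = 3, matching y values: none (0 points).
  x = 2: rhs = 11, matching y values: none (0 points).
  x = 3: rhs = 14, matching y values: none (0 points).
  x = 4: rhs = 1, matching y values: 1, 16 (2 points).
  x = 5: rhs = 12, matching y values: none (0 points).
  x = 6: rhs = 2, matching y values: 6, 11 (2 points).
  x = 7: rhs = 11, matching y values: none (0 points).
  x = 8: rhs = 11, matching y values: none (0 points).
  x = 9: rhs = 8, matching y values: 5, 12 (2 points).
  x = 10: rhs = 8, matching y values: 5, 12 (2 points).
  x = 11: rhs = 0, matching y values: 0 (1 points).
  x = 12: rhs = 7, matching y values: none (0 points).
  x = 13: rhs = 1, matching y values: 1, 16 (2 points).
  x = 14: rhs = 5, matching y values: none (0 points).
  x = 15: rhs = 8, matching y values: 5, 12 (2 points).
  x = 16: rhs = 16, matching y values: 4, 13 (2 points).
Total affine count: 17.
Full point count |E(F_17)| = 17 + 1 = 18.
Hasse bound: |18 − (17+1)| = |0| = 0 ≤ 2√17 ≈ 8.2462 ✓.


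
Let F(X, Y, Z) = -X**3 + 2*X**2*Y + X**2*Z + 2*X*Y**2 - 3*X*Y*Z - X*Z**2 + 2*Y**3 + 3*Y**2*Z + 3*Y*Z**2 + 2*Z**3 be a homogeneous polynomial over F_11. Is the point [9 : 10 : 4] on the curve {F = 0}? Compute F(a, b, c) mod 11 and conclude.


F(9,10,4) ≡ 0 (mod 11); P is on the curve.

Evaluate F(9, 10, 4) term-by-term (mod 11).
  -X**3 ↦ -1·729·1·1 = -729
  2*X**2*Y ↦ 2·81·10·1 = 1620
  X**2*Z ↦ 1·81·1·4 = 324
  2*X*Y**2 ↦ 2·9·100·1 = 1800
  -3*X*Y*Z ↦ -3·9·10·4 = -1080
  -X*Z**2 ↦ -1·9·1·16 = -144
  2*Y**3 ↦ 2·1·1000·1 = 2000
  3*Y**2*Z ↦ 3·1·100·4 = 1200
  3*Y*Z**2 ↦ 3·1·10·16 = 480
  2*Z**3 ↦ 2·1·1·64 = 128
Sum: F(9, 10, 4) = (-729) + (1620) + (324) + (1800) + (-1080) + (-144) + (2000) + (1200) + (480) + (128) = 5599.
Reducing mod 11: 5599 ≡ 0 (mod 11).
Since F(a, b, c) ≡ 0 (mod 11), P lies on the curve.


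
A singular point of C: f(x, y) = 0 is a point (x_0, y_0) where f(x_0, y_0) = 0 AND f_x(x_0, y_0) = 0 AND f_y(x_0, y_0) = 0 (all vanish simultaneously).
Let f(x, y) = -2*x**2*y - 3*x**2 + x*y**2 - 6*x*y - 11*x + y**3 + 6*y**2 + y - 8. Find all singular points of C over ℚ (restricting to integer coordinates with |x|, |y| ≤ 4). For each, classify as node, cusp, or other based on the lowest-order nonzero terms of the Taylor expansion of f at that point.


Singular points: {(-2, -1)}; classification: node.

Compute partial derivatives:
  f_x = -4*x*y - 6*x + y**2 - 6*y - 11.
  f_y = -2*x**2 + 2*x*y - 6*x + 3*y**2 + 12*y + 1.
Scan x_0 ∈ {−4, ..., 4}. For each x_0, f_y(x_0, y) is a polynomial in y; find its integer roots y ∈ {−4, ..., 4}, then test f_x and f at those candidates.
  x = -4: f_y(-4, y) = 3*y**2 + 4*y - 7; vanishes at y ∈ {1}. (-4, 1): f_x = 24 ≠ 0.
  x = -3: f_y(-3, y) = 3*y**2 + 6*y + 1; no integer root y with |y| ≤ 4.
  x = -2: f_y(-2, y) = 3*y**2 + 8*y + 5; vanishes at y ∈ {-1}. (-2, -1): f_x = 0, f = 0 — SINGULAR.
  x = -1: f_y(-1, y) = 3*y**2 + 10*y + 5; no integer root y with |y| ≤ 4.
  x = 0: f_y(0, y) = 3*y**2 + 12*y + 1; no integer root y with |y| ≤ 4.
  x = 1: f_y(1, y) = 3*y**2 + 14*y - 7; no integer root y with |y| ≤ 4.
  x = 2: f_y(2, y) = 3*y**2 + 16*y - 19; vanishes at y ∈ {1}. (2, 1): f_x = -36 ≠ 0.
  x = 3: f_y(3, y) = 3*y**2 + 18*y - 35; no integer root y with |y| ≤ 4.
  x = 4: f_y(4, y) = 3*y**2 + 20*y - 55; no integer root y with |y| ≤ 4.
Only singular point on the grid: (-2, -1).
Classify: substitute x = -2 + u, y = -1 + v and expand: f = -2*u**2*v - u**2 + u*v**2 + v**3 + v**2.
No constant or linear terms (consistent with a singular point). Quadratic part: -u**2 + v**2. Cubic part: -2*u**2*v + u*v**2 + v**3.
The quadratic part v**2 - u**2 = (v − u)(v + u) splits into two distinct linear factors, so there are two distinct tangent lines y − -1 = ±(x − -2) — this is a node (ordinary double point).
Classification: node.


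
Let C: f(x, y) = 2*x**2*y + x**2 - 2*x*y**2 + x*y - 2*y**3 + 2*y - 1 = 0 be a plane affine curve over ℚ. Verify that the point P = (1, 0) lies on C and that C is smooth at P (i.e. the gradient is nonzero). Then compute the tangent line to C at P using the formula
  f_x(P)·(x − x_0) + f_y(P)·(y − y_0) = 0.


Tangent line at P: 2*x + 5*y - 2 = 0.

Step 1: f(1, 0) = 0, so P lies on C.
Step 2: partial derivatives
  f_x(x, y) = 4*x*y + 2*x - 2*y**2 + y, f_y(x, y) = 2*x**2 - 4*x*y + x - 6*y**2 + 2.
  f_x(P) = 2, f_y(P) = 5 (gradient nonzero, so P is smooth).
Step 3: tangent line at P: 2·(x − 1) + 5·(y − 0) = 0.
Expanding: 2*x + 5*y - 2 = 0.


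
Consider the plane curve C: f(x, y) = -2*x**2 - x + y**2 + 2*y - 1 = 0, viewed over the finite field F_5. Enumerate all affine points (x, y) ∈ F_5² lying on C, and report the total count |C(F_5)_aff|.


Affine F_5-points: {(1, 4)}; count = 1.

For each of the 25 pairs (x, y) ∈ F_5², evaluate f(x, y) mod 5. Record the zeros.
  x = 0: [0↦4, 1↦2, 2↦2, 3↦4, 4↦3]  zeros at y ∈ ∅
  x = 1: [0↦1, 1↦4, 2↦4, 3↦1, 4↦0]  zeros at y ∈ {4}
  x = 2: [0↦4, 1↦2, 2↦2, 3↦4, 4↦3]  zeros at y ∈ ∅
  x = 3: [0↦3, 1↦1, 2↦1, 3↦3, 4↦2]  zeros at y ∈ ∅
  x = 4: [0↦3, 1↦1, 2↦1, 3↦3, 4↦2]  zeros at y ∈ ∅
Collecting zeros: affine points = {(1, 4)}.
Total count |C(F_5)_aff| = 1.


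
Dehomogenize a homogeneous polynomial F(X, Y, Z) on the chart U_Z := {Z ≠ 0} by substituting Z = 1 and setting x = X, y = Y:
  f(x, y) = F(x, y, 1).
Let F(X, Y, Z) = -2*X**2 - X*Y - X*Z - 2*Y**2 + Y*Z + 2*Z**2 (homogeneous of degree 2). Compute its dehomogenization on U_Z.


f(x, y) = -2*x**2 - x*y - x - 2*y**2 + y + 2

On U_Z we set Z = 1. Each monomial c·X^i·Y^j·Z^k in F becomes c·x^i·y^j·1^k = c·x^i·y^j.
Substituting Z = 1: F(X, Y, 1) = -2*x**2 - x*y - x - 2*y**2 + y + 2.
Note: deg(f) ≤ deg(F) = 2; strict inequality happens when F is divisible by Z (lost terms).


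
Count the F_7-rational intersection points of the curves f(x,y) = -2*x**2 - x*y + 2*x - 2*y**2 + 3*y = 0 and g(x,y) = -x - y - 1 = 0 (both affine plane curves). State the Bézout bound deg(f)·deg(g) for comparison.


Common zeros: ∅; count = 0; Bézout bound = 2.

deg(f) = 2, deg(g) = 1, so Bézout bound = 2.
Scan x ∈ F_7. For each x, list the y ∈ F_7 with f(x, y) ≡ 0 and those with g(x, y) ≡ 0 (mod 7); the common zeros in that column are the intersection.
  x = 0: f ≡ 0 at y ∈ {0, 5}; g ≡ 0 at y ∈ {6}; common: ∅.
  x = 1: f ≡ 0 at y ∈ {0, 1}; g ≡ 0 at y ∈ {5}; common: ∅.
  x = 2: f ≡ 0 at y ∈ {5, 6}; g ≡ 0 at y ∈ {4}; common: ∅.
  x = 3: f ≡ 0 at y ∈ {1, 6}; g ≡ 0 at y ∈ {3}; common: ∅.
  x = 4: f ≡ 0 at y ∈ ∅; g ≡ 0 at y ∈ {2}; common: ∅.
  x = 5: f ≡ 0 at y ∈ ∅; g ≡ 0 at y ∈ {1}; common: ∅.
  x = 6: f ≡ 0 at y ∈ ∅; g ≡ 0 at y ∈ {0}; common: ∅.
Collecting: common zeros = ∅, so the count is 0.
Comparison with the Bézout bound: 0 ≤ 2 = deg(f)·deg(g), as expected for curves with no common component (the affine F_7-count falls short of the bound because intersections may lie at infinity, over extension fields, or carry multiplicity).


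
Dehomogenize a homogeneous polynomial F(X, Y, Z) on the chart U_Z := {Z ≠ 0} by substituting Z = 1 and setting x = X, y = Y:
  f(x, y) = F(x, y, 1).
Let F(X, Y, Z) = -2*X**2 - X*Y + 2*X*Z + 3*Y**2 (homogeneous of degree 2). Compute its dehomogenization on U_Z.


f(x, y) = -2*x**2 - x*y + 2*x + 3*y**2

On U_Z we set Z = 1. Each monomial c·X^i·Y^j·Z^k in F becomes c·x^i·y^j·1^k = c·x^i·y^j.
Substituting Z = 1: F(X, Y, 1) = -2*x**2 - x*y + 2*x + 3*y**2.
Note: deg(f) ≤ deg(F) = 2; strict inequality happens when F is divisible by Z (lost terms).


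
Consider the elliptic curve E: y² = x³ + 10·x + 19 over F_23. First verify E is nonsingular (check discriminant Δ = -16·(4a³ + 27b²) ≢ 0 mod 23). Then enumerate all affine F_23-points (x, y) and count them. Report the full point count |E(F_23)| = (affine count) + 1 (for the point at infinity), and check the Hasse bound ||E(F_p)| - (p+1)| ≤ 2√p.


Affine points = {(2, 1), (2, 22), (4, 10), (4, 13), (7, 8), (7, 15), (8, 6), (8, 17), (12, 2), (12, 21), (13, 0), (15, 5), (15, 18), (20, 10), (20, 13), (22, 10), (22, 13)}; affine count = 17; |E(F_23)| = 18.

Discriminant check: Δ ∝ 4a³ + 27b² = 4·10³ + 27·19² = 4·1000 + 27·361 ≡ 16 (mod 23). Nonzero ⇒ E is nonsingular.
For each x ∈ F_23, compute rhs = x³ + 10·x + 19 mod 23, then count y ∈ F_23 with y² ≡ rhs.
  x = 0: rhs = 19, matching y values: none (0 points).
  x = 1: rhs = 7, matching y values: none (0 points).
  x = 2: rhs = 1, matching y values: 1, 22 (2 points).
  x = 3: rhs = 7, matching y values: none (0 points).
  x = 4: rhs = 8, matching y values: 10, 13 (2 points).
  x = 5: rhs = 10, matching y values: none (0 points).
  x = 6: rhs = 19, matching y values: none (0 points).
  x = 7: rhs = 18, matching y values: 8, 15 (2 points).
  x = 8: rhs = 13, matching y values: 6, 17 (2 points).
  x = 9: rhs = 10, matching y values: none (0 points).
  x = 10: rhs = 15, matching y values: none (0 points).
  x = 11: rhs = 11, matching y values: none (0 points).
  x = 12: rhs = 4, matching y values: 2, 21 (2 points).
  x = 13: rhs = 0, matching y values: 0 (1 points).
  x = 14: rhs = 5, matching y values: none (0 points).
  x = 15: rhs = 2, matching y values: 5, 18 (2 points).
  x = 16: rhs = 20, matching y values: none (0 points).
  x = 17: rhs = 19, matching y values: none (0 points).
  x = 18: rhs = 5, matching y values: none (0 points).
  x = 19: rhs = 7, matching y values: none (0 points).
  x = 20: rhs = 8, matching y values: 10, 13 (2 points).
  x = 21: rhs = 14, matching y values: none (0 points).
  x = 22: rhs = 8, matching y values: 10, 13 (2 points).
Total affine count: 17.
Full point count |E(F_23)| = 17 + 1 = 18.
Hasse bound: |18 − (23+1)| = |-6| = 6 ≤ 2√23 ≈ 9.5917 ✓.


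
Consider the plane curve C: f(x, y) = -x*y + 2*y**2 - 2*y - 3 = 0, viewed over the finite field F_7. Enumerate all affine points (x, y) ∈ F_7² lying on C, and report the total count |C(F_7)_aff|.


Affine F_7-points: {(0, 4), (3, 3), (4, 1), (4, 2), (6, 5), (6, 6)}; count = 6.

For each of the 49 pairs (x, y) ∈ F_7², evaluate f(x, y) mod 7. Record the zeros.
  x = 0: [0↦4, 1↦4, 2↦1, 3↦2, 4↦0, 5↦2, 6↦1]  zeros at y ∈ {4}
  x = 1: [0↦4, 1↦3, 2↦6, 3↦6, 4↦3, 5↦4, 6↦2]  zeros at y ∈ ∅
  x = 2: [0↦4, 1↦2, 2↦4, 3↦3, 4↦6, 5↦6, 6↦3]  zeros at y ∈ ∅
  x = 3: [0↦4, 1↦1, 2↦2, 3↦0, 4↦2, 5↦1, 6↦4]  zeros at y ∈ {3}
  x = 4: [0↦4, 1↦0, 2↦0, 3↦4, 4↦5, 5↦3, 6↦5]  zeros at y ∈ {1, 2}
  x = 5: [0↦4, 1↦6, 2↦5, 3↦1, 4↦1, 5↦5, 6↦6]  zeros at y ∈ ∅
  x = 6: [0↦4, 1↦5, 2↦3, 3↦5, 4↦4, 5↦0, 6↦0]  zeros at y ∈ {5, 6}
Collecting zeros: affine points = {(0, 4), (3, 3), (4, 1), (4, 2), (6, 5), (6, 6)}.
Total count |C(F_7)_aff| = 6.


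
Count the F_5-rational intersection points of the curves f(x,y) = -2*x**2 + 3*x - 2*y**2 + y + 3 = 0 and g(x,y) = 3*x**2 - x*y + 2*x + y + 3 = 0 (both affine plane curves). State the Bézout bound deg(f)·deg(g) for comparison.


Common zeros: ∅; count = 0; Bézout bound = 4.

deg(f) = 2, deg(g) = 2, so Bézout bound = 4.
Scan x ∈ F_5. For each x, list the y ∈ F_5 with f(x, y) ≡ 0 and those with g(x, y) ≡ 0 (mod 5); the common zeros in that column are the intersection.
  x = 0: f ≡ 0 at y ∈ {4}; g ≡ 0 at y ∈ {2}; common: ∅.
  x = 1: f ≡ 0 at y ∈ ∅; g ≡ 0 at y ∈ ∅; common: ∅.
  x = 2: f ≡ 0 at y ∈ {1, 2}; g ≡ 0 at y ∈ {4}; common: ∅.
  x = 3: f ≡ 0 at y ∈ ∅; g ≡ 0 at y ∈ {3}; common: ∅.
  x = 4: f ≡ 0 at y ∈ {4}; g ≡ 0 at y ∈ {3}; common: ∅.
Collecting: common zeros = ∅, so the count is 0.
Comparison with the Bézout bound: 0 ≤ 4 = deg(f)·deg(g), as expected for curves with no common component (the affine F_5-count falls short of the bound because intersections may lie at infinity, over extension fields, or carry multiplicity).


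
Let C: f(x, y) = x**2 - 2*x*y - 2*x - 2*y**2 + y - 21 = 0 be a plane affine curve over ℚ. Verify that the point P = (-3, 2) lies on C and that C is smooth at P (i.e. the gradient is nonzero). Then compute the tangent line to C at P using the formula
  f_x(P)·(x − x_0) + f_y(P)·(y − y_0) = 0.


Tangent line at P: -12*x - y - 34 = 0.

Step 1: f(-3, 2) = 0, so P lies on C.
Step 2: partial derivatives
  f_x(x, y) = 2*x - 2*y - 2, f_y(x, y) = -2*x - 4*y + 1.
  f_x(P) = -12, f_y(P) = -1 (gradient nonzero, so P is smooth).
Step 3: tangent line at P: -12·(x − -3) + -1·(y − 2) = 0.
Expanding: -12*x - y - 34 = 0.


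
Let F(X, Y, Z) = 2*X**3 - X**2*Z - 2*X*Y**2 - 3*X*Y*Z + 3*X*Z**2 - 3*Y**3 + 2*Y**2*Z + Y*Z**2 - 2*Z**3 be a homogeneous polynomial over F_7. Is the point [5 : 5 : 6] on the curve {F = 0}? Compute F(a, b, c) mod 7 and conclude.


F(5,5,6) ≡ 5 (mod 7); P is NOT on the curve.

Evaluate F(5, 5, 6) term-by-term (mod 7).
  2*X**3 ↦ 2·125·1·1 = 250
  -X**2*Z ↦ -1·25·1·6 = -150
  -2*X*Y**2 ↦ -2·5·25·1 = -250
  -3*X*Y*Z ↦ -3·5·5·6 = -450
  3*X*Z**2 ↦ 3·5·1·36 = 540
  -3*Y**3 ↦ -3·1·125·1 = -375
  2*Y**2*Z ↦ 2·1·25·6 = 300
  Y*Z**2 ↦ 1·1·5·36 = 180
  -2*Z**3 ↦ -2·1·1·216 = -432
Sum: F(5, 5, 6) = (250) + (-150) + (-250) + (-450) + (540) + (-375) + (300) + (180) + (-432) = -387.
Reducing mod 7: -387 ≡ 5 (mod 7).
Since F(a, b, c) ≡ 5 ≠ 0 (mod 7), P does NOT lie on the curve.


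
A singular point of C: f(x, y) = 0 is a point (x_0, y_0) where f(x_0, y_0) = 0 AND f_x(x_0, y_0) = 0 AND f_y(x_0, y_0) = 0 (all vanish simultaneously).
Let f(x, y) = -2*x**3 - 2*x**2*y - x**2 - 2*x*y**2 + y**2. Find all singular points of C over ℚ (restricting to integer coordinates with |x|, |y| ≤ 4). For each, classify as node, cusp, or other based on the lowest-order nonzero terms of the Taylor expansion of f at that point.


Singular points: {(0, 0)}; classification: node.

Compute partial derivatives:
  f_x = -6*x**2 - 4*x*y - 2*x - 2*y**2.
  f_y = -2*x**2 - 4*x*y + 2*y.
Scan x_0 ∈ {−4, ..., 4}. For each x_0, f_y(x_0, y) is a polynomial in y; find its integer roots y ∈ {−4, ..., 4}, then test f_x and f at those candidates.
  x = -4: f_y(-4, y) = 18*y - 32; no integer root y with |y| ≤ 4.
  x = -3: f_y(-3, y) = 14*y - 18; no integer root y with |y| ≤ 4.
  x = -2: f_y(-2, y) = 10*y - 8; no integer root y with |y| ≤ 4.
  x = -1: f_y(-1, y) = 6*y - 2; no integer root y with |y| ≤ 4.
  x = 0: f_y(0, y) = 2*y; vanishes at y ∈ {0}. (0, 0): f_x = 0, f = 0 — SINGULAR.
  x = 1: f_y(1, y) = -2*y - 2; vanishes at y ∈ {-1}. (1, -1): f_x = -6 ≠ 0.
  x = 2: f_y(2, y) = -6*y - 8; no integer root y with |y| ≤ 4.
  x = 3: f_y(3, y) = -10*y - 18; no integer root y with |y| ≤ 4.
  x = 4: f_y(4, y) = -14*y - 32; no integer root y with |y| ≤ 4.
Only singular point on the grid: (0, 0).
Classify: substitute x = 0 + u, y = 0 + v and expand: f = -2*u**3 - 2*u**2*v - u**2 - 2*u*v**2 + v**2.
No constant or linear terms (consistent with a singular point). Quadratic part: -u**2 + v**2. Cubic part: -2*u**3 - 2*u**2*v - 2*u*v**2.
The quadratic part v**2 - u**2 = (v − u)(v + u) splits into two distinct linear factors, so there are two distinct tangent lines y − 0 = ±(x − 0) — this is a node (ordinary double point).
Classification: node.


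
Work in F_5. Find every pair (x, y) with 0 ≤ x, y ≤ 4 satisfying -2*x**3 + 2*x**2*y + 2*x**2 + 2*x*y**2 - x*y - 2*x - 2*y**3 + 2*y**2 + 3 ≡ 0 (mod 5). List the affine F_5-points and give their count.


Affine F_5-points: {(0, 2), (4, 1)}; count = 2.

For each of the 25 pairs (x, y) ∈ F_5², evaluate f(x, y) mod 5. Record the zeros.
  x = 0: [0↦3, 1↦3, 2↦0, 3↦2, 4↦2]  zeros at y ∈ {2}
  x = 1: [0↦1, 1↦4, 2↦3, 3↦1, 4↦1]  zeros at y ∈ ∅
  x = 2: [0↦1, 1↦1, 2↦1, 3↦4, 4↦3]  zeros at y ∈ ∅
  x = 3: [0↦1, 1↦2, 2↦2, 3↦4, 4↦1]  zeros at y ∈ ∅
  x = 4: [0↦4, 1↦0, 2↦4, 3↦4, 4↦3]  zeros at y ∈ {1}
Collecting zeros: affine points = {(0, 2), (4, 1)}.
Total count |C(F_5)_aff| = 2.


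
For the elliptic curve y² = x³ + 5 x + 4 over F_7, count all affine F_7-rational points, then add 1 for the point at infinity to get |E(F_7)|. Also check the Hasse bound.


Affine points = {(0, 2), (0, 5), (2, 1), (2, 6), (3, 2), (3, 5), (4, 2), (4, 5), (5, 0)}; affine count = 9; |E(F_7)| = 10.

Discriminant check: Δ ∝ 4a³ + 27b² = 4·5³ + 27·4² = 4·125 + 27·16 ≡ 1 (mod 7). Nonzero ⇒ E is nonsingular.
For each x ∈ F_7, compute rhs = x³ + 5·x + 4 mod 7, then count y ∈ F_7 with y² ≡ rhs.
  x = 0: rhs = 4, matching y values: 2, 5 (2 points).
  x = 1: rhs = 3, matching y values: none (0 points).
  x = 2: rhs = 1, matching y values: 1, 6 (2 points).
  x = 3: rhs = 4, matching y values: 2, 5 (2 points).
  x = 4: rhs = 4, matching y values: 2, 5 (2 points).
  x = 5: rhs = 0, matching y values: 0 (1 points).
  x = 6: rhs = 5, matching y values: none (0 points).
Total affine count: 9.
Full point count |E(F_7)| = 9 + 1 = 10.
Hasse bound: |10 − (7+1)| = |2| = 2 ≤ 2√7 ≈ 5.2915 ✓.
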